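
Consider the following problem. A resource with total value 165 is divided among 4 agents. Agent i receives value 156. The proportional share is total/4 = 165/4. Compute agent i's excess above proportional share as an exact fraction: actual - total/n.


Step 1: Proportional share = 165/4
Step 2: Agent's actual allocation = 156
Step 3: Excess = 156 - 165/4 = 459/4

459/4


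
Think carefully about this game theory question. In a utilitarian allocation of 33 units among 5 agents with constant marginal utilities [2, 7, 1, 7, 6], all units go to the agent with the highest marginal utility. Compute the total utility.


Step 1: The marginal utilities are [2, 7, 1, 7, 6]
Step 2: The highest marginal utility is 7
Step 3: All 33 units go to that agent
Step 4: Total utility = 7 * 33 = 231

231


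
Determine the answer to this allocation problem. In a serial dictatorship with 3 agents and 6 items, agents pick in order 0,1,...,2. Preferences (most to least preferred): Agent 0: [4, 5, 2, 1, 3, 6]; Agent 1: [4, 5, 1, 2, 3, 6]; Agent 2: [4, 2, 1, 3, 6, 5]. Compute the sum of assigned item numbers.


Step 1: Agent 0 picks item 4
Step 2: Agent 1 picks item 5
Step 3: Agent 2 picks item 2
Step 4: Sum = 4 + 5 + 2 = 11

11


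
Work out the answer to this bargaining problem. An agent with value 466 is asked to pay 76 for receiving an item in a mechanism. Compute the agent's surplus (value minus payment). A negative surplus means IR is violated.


Step 1: Surplus = value - payment = 466 - 76 = 390
Step 2: IR is satisfied (surplus >= 0)

390


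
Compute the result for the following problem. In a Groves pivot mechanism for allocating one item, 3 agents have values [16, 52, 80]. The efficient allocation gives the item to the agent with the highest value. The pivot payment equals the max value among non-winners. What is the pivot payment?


Step 1: The efficient winner is agent 2 with value 80
Step 2: Other agents' values: [16, 52]
Step 3: Pivot payment = max(others) = 52
Step 4: The winner pays 52

52


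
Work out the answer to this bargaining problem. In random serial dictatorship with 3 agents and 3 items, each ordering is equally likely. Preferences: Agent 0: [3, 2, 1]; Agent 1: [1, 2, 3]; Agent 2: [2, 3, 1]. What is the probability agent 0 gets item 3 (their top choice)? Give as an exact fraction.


Step 1: Agent 0 wants item 3
Step 2: There are 6 possible orderings of agents
Step 3: In 6 orderings, agent 0 gets item 3
Step 4: Probability = 6/6 = 1

1


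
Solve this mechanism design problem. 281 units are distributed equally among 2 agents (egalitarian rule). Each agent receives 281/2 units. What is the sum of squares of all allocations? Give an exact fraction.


Step 1: Each agent's share = 281/2
Step 2: Square of each share = (281/2)^2 = 78961/4
Step 3: Sum of squares = 2 * 78961/4 = 78961/2

78961/2


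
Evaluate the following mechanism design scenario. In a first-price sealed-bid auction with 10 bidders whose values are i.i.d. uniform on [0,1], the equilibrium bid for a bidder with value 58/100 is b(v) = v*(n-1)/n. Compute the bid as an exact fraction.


Step 1: The symmetric BNE bidding function is b(v) = v * (n-1) / n
Step 2: Substitute v = 29/50 and n = 10
Step 3: b = 29/50 * 9/10
Step 4: b = 261/500

261/500


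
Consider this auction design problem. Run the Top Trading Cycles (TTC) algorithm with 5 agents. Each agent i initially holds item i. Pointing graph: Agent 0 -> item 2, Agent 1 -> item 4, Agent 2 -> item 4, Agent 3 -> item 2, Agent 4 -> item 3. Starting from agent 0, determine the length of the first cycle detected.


Step 1: Trace the pointer graph from agent 0: 0 -> 2 -> 4 -> 3 -> 2
Step 2: A cycle is detected when we revisit agent 2
Step 3: The cycle is: 2 -> 4 -> 3 -> 2
Step 4: Cycle length = 3

3


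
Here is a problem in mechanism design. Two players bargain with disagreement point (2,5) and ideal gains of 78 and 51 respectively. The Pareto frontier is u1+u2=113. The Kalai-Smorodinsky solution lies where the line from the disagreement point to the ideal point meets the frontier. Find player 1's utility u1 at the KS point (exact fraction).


Step 1: At the KS point, (u1-d1)/r1 = (u2-d2)/r2 = t and u1+u2 = 113
Step 2: u1 = d1 + r1*t and u2 = d2 + r2*t, so (d1 + r1*t) + (d2 + r2*t) = 113
Step 3: t = (113 - 2 - 5)/(78 + 51) = 106/129
Step 4: u1 = d1 + r1*t = 2 + 78 * 106/129 = 2842/43
Step 5: (Check: u2 = d2 + r2*t = 2017/43; u1+u2 = 2842/43 + 2017/43 = 113, on the frontier.)

2842/43


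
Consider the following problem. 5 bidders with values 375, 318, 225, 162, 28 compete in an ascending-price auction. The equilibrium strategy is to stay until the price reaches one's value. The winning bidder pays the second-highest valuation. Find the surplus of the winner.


Step 1: Identify the highest value: 375
Step 2: Identify the second-highest value: 318
Step 3: The final price = second-highest value = 318
Step 4: Surplus = 375 - 318 = 57

57


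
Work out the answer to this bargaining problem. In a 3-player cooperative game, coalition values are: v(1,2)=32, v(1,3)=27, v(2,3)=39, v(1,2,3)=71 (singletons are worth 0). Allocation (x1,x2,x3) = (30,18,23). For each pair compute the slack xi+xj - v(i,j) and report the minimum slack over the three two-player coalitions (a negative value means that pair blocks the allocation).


Step 1: Slack for coalition (1,2): x1+x2 - v12 = 48 - 32 = 16
Step 2: Slack for coalition (1,3): x1+x3 - v13 = 53 - 27 = 26
Step 3: Slack for coalition (2,3): x2+x3 - v23 = 41 - 39 = 2
Step 4: Minimum slack = min(16, 26, 2) = 2, attained by (2,3); no pair can gain by deviating, so the allocation is in the core

2


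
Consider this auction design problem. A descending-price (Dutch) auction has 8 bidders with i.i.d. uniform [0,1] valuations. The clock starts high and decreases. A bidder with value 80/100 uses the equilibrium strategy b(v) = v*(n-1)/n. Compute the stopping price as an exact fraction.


Step 1: Dutch auctions are strategically equivalent to first-price auctions
Step 2: The equilibrium bid is b(v) = v*(n-1)/n
Step 3: b = 4/5 * 7/8
Step 4: b = 7/10

7/10


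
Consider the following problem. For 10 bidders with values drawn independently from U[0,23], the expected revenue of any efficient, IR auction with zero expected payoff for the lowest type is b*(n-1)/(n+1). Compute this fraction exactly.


Step 1: By Revenue Equivalence, expected revenue = b*(n-1)/(n+1)
Step 2: Substituting n = 10, b = 23
Step 3: Revenue = 23*(10-1)/(10+1) = 23*9/11
Step 4: Revenue = 207/11

207/11


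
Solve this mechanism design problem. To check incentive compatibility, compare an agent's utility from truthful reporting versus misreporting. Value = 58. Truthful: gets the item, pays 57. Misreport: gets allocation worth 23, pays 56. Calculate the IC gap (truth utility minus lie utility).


Step 1: U(truth) = value - payment = 58 - 57 = 1
Step 2: U(lie) = allocation - payment = 23 - 56 = -33
Step 3: IC gap = 1 - (-33) = 34

34


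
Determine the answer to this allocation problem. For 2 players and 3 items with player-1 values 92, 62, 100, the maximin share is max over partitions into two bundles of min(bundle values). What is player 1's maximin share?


Step 1: Item values = 92, 62, 100
Step 2: Enumerate all 2-bundle partitions and take the smaller bundle:
  Partition 1: {92} vs {62,100} -> bundles 92, 162; min = 92
  Partition 2: {62} vs {92,100} -> bundles 62, 192; min = 62
  Partition 3: {100} vs {92,62} -> bundles 100, 154; min = 100
Step 3: MMS = max(92, 62, 100) = 100

100


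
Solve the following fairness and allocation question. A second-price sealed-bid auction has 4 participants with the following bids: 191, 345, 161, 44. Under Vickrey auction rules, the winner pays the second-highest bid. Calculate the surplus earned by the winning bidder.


Step 1: Sort bids in descending order: 345, 191, 161, 44
Step 2: The winning bid is the highest: 345
Step 3: The payment equals the second-highest bid: 191
Step 4: Surplus = winner's bid - payment = 345 - 191 = 154

154


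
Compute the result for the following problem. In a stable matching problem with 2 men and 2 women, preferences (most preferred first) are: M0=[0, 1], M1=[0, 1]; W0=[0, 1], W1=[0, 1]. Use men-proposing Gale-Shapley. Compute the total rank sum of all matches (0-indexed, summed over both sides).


Step 1: Run Gale-Shapley (men propose, women hold best offer):
  M0 proposes to W0; she accepts
  M1 proposes to W0; rejected
  M1 proposes to W1; she accepts
Step 2: Final matching: W0-M0, W1-M1
Step 3: 0-indexed ranks (man's rank of his match, then woman's): 0 + 0 + 1 + 1
Step 4: Total rank sum = 2

2


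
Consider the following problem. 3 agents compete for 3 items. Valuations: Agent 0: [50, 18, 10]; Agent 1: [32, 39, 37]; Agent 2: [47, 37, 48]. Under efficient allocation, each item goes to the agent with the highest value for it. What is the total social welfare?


Step 1: For each item, find the maximum value among all agents.
Step 2: Item 0 -> Agent 0 (value 50)
Step 3: Item 1 -> Agent 1 (value 39)
Step 4: Item 2 -> Agent 2 (value 48)
Step 5: Total welfare = 50 + 39 + 48 = 137

137


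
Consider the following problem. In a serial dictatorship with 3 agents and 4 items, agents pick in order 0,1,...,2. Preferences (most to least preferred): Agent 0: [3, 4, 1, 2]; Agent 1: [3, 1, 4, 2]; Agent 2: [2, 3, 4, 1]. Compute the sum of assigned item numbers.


Step 1: Agent 0 picks item 3
Step 2: Agent 1 picks item 1
Step 3: Agent 2 picks item 2
Step 4: Sum = 3 + 1 + 2 = 6

6


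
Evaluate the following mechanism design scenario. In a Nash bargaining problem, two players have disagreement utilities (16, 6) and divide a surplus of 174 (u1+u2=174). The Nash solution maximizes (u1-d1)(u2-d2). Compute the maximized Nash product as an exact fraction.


Step 1: The Nash solution splits surplus symmetrically above the disagreement point
Step 2: u1 = (total + d1 - d2)/2 = (174 + 16 - 6)/2 = 92
Step 3: u2 = (total - d1 + d2)/2 = (174 - 16 + 6)/2 = 82
Step 4: Nash product = (92 - 16) * (82 - 6)
Step 5: = 76 * 76 = 5776

5776


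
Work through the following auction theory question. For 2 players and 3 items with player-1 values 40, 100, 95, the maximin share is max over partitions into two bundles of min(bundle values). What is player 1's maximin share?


Step 1: Item values = 40, 100, 95
Step 2: Enumerate all 2-bundle partitions and take the smaller bundle:
  Partition 1: {40} vs {100,95} -> bundles 40, 195; min = 40
  Partition 2: {100} vs {40,95} -> bundles 100, 135; min = 100
  Partition 3: {95} vs {40,100} -> bundles 95, 140; min = 95
Step 3: MMS = max(40, 100, 95) = 100

100


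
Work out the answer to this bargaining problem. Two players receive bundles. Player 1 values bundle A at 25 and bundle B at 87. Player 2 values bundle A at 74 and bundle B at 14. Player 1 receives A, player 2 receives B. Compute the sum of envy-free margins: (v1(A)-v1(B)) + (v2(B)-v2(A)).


Step 1: Player 1's margin = v1(A) - v1(B) = 25 - 87 = -62
Step 2: Player 2's margin = v2(B) - v2(A) = 14 - 74 = -60
Step 3: Total margin = -62 + -60 = -122

-122


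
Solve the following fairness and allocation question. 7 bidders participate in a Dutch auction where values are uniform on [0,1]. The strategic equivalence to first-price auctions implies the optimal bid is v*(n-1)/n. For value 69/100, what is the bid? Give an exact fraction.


Step 1: Dutch auctions are strategically equivalent to first-price auctions
Step 2: The equilibrium bid is b(v) = v*(n-1)/n
Step 3: b = 69/100 * 6/7
Step 4: b = 207/350

207/350


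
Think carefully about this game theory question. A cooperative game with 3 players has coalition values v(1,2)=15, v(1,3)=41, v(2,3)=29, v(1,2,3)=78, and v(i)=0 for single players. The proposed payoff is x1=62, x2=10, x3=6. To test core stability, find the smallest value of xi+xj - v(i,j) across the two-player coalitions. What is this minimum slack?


Step 1: Slack for coalition (1,2): x1+x2 - v12 = 72 - 15 = 57
Step 2: Slack for coalition (1,3): x1+x3 - v13 = 68 - 41 = 27
Step 3: Slack for coalition (2,3): x2+x3 - v23 = 16 - 29 = -13
Step 4: Minimum slack = min(57, 27, -13) = -13, attained by (2,3); coalition (2,3) can block (slack < 0), so the allocation is not in the core

-13


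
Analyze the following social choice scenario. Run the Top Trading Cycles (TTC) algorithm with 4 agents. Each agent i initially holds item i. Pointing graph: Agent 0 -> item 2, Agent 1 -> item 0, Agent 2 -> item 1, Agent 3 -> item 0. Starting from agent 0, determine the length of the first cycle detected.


Step 1: Trace the pointer graph from agent 0: 0 -> 2 -> 1 -> 0
Step 2: A cycle is detected when we revisit agent 0
Step 3: The cycle is: 0 -> 2 -> 1 -> 0
Step 4: Cycle length = 3

3


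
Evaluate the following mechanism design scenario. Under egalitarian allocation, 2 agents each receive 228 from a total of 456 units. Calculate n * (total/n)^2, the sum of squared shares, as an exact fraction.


Step 1: Each agent's share = 456/2 = 228
Step 2: Square of each share = (228)^2 = 51984
Step 3: Sum of squares = 2 * 51984 = 103968

103968


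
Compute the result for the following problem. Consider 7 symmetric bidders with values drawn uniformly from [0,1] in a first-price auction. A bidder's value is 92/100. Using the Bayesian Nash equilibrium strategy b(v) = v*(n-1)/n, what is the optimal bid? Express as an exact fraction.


Step 1: The symmetric BNE bidding function is b(v) = v * (n-1) / n
Step 2: Substitute v = 23/25 and n = 7
Step 3: b = 23/25 * 6/7
Step 4: b = 138/175

138/175


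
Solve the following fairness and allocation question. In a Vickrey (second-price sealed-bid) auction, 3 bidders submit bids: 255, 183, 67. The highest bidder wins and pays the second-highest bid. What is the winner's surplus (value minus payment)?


Step 1: Sort bids in descending order: 255, 183, 67
Step 2: The winning bid is the highest: 255
Step 3: The payment equals the second-highest bid: 183
Step 4: Surplus = winner's bid - payment = 255 - 183 = 72

72


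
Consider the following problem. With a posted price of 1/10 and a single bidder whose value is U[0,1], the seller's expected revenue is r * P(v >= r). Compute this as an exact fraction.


Step 1: Posted price r = 1/10, value support [0,1]
Step 2: P(v >= r) = (1 - 1/10)/1 = 9/10
Step 3: Expected revenue = r * P(v >= r) = 1/10 * 9/10
Step 4: Revenue = 9/100

9/100


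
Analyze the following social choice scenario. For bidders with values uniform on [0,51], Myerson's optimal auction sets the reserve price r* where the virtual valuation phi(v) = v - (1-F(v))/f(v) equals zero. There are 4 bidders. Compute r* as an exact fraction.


Step 1: For U[0,51], F(v) = v/51 and f(v) = 1/51
Step 2: phi(v) = v - (1 - v/51)/(1/51) = v - (51 - v) = 2v - 51
Step 3: Set phi(r*) = 0: 2r* - 51 = 0
Step 4: r* = 51/2 (the number of bidders n = 4 does not enter)

51/2


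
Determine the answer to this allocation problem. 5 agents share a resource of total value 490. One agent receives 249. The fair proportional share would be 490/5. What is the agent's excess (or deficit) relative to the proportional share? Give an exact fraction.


Step 1: Proportional share = 490/5 = 98
Step 2: Agent's actual allocation = 249
Step 3: Excess = 249 - 98 = 151

151


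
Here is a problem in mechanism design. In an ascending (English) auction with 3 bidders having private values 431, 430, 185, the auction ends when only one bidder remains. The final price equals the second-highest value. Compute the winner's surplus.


Step 1: Identify the highest value: 431
Step 2: Identify the second-highest value: 430
Step 3: The final price = second-highest value = 430
Step 4: Surplus = 431 - 430 = 1

1


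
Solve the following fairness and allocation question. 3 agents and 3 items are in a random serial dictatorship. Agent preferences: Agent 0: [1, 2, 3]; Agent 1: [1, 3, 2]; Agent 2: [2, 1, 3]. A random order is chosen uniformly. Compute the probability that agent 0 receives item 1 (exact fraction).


Step 1: Agent 0 wants item 1
Step 2: There are 6 possible orderings of agents
Step 3: In 3 orderings, agent 0 gets item 1
Step 4: Probability = 3/6 = 1/2

1/2


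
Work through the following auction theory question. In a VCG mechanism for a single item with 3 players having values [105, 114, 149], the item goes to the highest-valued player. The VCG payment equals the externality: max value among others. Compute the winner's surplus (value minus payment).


Step 1: The winner is the agent with the highest value: agent 2 with value 149
Step 2: Values of other agents: [105, 114]
Step 3: VCG payment = max of others' values = 114
Step 4: Surplus = 149 - 114 = 35

35


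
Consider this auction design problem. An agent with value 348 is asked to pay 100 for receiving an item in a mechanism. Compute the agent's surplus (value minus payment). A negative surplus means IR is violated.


Step 1: Surplus = value - payment = 348 - 100 = 248
Step 2: IR is satisfied (surplus >= 0)

248


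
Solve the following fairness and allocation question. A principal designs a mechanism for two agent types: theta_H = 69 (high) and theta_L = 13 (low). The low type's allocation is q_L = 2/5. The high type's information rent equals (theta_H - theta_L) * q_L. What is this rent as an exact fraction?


Step 1: theta_H - theta_L = 69 - 13 = 56
Step 2: Information rent = (theta_H - theta_L) * q_L
Step 3: = 56 * 2/5
Step 4: = 112/5

112/5


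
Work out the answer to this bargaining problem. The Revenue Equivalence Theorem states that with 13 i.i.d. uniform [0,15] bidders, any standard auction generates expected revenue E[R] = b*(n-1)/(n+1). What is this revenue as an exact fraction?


Step 1: By Revenue Equivalence, expected revenue = b*(n-1)/(n+1)
Step 2: Substituting n = 13, b = 15
Step 3: Revenue = 15*(13-1)/(13+1) = 15*12/14
Step 4: Revenue = 180/14 = 90/7

90/7


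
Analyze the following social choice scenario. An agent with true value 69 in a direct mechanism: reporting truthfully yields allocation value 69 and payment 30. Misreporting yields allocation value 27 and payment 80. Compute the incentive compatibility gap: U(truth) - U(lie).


Step 1: U(truth) = value - payment = 69 - 30 = 39
Step 2: U(lie) = allocation - payment = 27 - 80 = -53
Step 3: IC gap = 39 - (-53) = 92

92


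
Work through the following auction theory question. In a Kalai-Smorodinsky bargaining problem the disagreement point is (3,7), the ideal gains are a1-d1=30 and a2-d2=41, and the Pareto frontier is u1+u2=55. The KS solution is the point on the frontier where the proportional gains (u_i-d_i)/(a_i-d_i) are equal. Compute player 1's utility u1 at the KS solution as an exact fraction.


Step 1: At the KS point, (u1-d1)/r1 = (u2-d2)/r2 = t and u1+u2 = 55
Step 2: u1 = d1 + r1*t and u2 = d2 + r2*t, so (d1 + r1*t) + (d2 + r2*t) = 55
Step 3: t = (55 - 3 - 7)/(30 + 41) = 45/71
Step 4: u1 = d1 + r1*t = 3 + 30 * 45/71 = 1563/71
Step 5: (Check: u2 = d2 + r2*t = 2342/71; u1+u2 = 1563/71 + 2342/71 = 55, on the frontier.)

1563/71


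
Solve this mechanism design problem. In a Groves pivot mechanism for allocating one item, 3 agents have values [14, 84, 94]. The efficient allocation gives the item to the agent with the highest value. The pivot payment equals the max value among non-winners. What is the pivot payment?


Step 1: The efficient winner is agent 2 with value 94
Step 2: Other agents' values: [14, 84]
Step 3: Pivot payment = max(others) = 84
Step 4: The winner pays 84

84


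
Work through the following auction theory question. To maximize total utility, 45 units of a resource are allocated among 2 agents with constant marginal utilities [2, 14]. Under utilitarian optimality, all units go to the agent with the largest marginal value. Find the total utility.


Step 1: The marginal utilities are [2, 14]
Step 2: The highest marginal utility is 14
Step 3: All 45 units go to that agent
Step 4: Total utility = 14 * 45 = 630

630


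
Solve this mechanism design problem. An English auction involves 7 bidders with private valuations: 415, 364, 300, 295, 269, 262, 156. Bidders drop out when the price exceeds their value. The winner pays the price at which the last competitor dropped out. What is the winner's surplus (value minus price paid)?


Step 1: Identify the highest value: 415
Step 2: Identify the second-highest value: 364
Step 3: The final price = second-highest value = 364
Step 4: Surplus = 415 - 364 = 51

51


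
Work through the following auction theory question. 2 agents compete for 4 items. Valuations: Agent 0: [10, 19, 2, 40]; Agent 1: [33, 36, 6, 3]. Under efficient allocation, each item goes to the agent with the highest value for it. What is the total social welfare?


Step 1: For each item, find the maximum value among all agents.
Step 2: Item 0 -> Agent 1 (value 33)
Step 3: Item 1 -> Agent 1 (value 36)
Step 4: Item 2 -> Agent 1 (value 6)
Step 5: Item 3 -> Agent 0 (value 40)
Step 6: Total welfare = 33 + 36 + 6 + 40 = 115

115


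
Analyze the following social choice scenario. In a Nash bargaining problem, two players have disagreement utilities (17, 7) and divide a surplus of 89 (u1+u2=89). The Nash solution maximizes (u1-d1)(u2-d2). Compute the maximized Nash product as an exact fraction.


Step 1: The Nash solution splits surplus symmetrically above the disagreement point
Step 2: u1 = (total + d1 - d2)/2 = (89 + 17 - 7)/2 = 99/2
Step 3: u2 = (total - d1 + d2)/2 = (89 - 17 + 7)/2 = 79/2
Step 4: Nash product = (99/2 - 17) * (79/2 - 7)
Step 5: = 65/2 * 65/2 = 4225/4

4225/4


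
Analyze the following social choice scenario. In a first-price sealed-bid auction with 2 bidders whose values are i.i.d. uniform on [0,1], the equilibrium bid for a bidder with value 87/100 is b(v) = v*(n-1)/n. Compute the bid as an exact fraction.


Step 1: The symmetric BNE bidding function is b(v) = v * (n-1) / n
Step 2: Substitute v = 87/100 and n = 2
Step 3: b = 87/100 * 1/2
Step 4: b = 87/200

87/200


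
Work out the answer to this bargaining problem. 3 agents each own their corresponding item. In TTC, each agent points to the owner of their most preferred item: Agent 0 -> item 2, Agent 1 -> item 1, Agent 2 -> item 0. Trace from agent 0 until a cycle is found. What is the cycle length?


Step 1: Trace the pointer graph from agent 0: 0 -> 2 -> 0
Step 2: A cycle is detected when we revisit agent 0
Step 3: The cycle is: 0 -> 2 -> 0
Step 4: Cycle length = 2

2


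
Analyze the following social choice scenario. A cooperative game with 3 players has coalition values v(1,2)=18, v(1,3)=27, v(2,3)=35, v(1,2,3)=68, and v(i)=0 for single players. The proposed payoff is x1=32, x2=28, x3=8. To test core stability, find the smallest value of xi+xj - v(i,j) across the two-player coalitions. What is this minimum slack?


Step 1: Slack for coalition (1,2): x1+x2 - v12 = 60 - 18 = 42
Step 2: Slack for coalition (1,3): x1+x3 - v13 = 40 - 27 = 13
Step 3: Slack for coalition (2,3): x2+x3 - v23 = 36 - 35 = 1
Step 4: Minimum slack = min(42, 13, 1) = 1, attained by (2,3); no pair can gain by deviating, so the allocation is in the core

1


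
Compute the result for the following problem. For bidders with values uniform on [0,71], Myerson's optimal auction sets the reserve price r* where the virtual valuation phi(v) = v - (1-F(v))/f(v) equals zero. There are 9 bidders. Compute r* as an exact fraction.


Step 1: For U[0,71], F(v) = v/71 and f(v) = 1/71
Step 2: phi(v) = v - (1 - v/71)/(1/71) = v - (71 - v) = 2v - 71
Step 3: Set phi(r*) = 0: 2r* - 71 = 0
Step 4: r* = 71/2 (the number of bidders n = 9 does not enter)

71/2


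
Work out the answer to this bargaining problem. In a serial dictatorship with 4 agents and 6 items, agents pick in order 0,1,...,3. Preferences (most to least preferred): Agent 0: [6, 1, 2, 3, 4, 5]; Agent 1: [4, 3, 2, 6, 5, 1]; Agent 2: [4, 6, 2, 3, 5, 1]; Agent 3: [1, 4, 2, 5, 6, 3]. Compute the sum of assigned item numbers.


Step 1: Agent 0 picks item 6
Step 2: Agent 1 picks item 4
Step 3: Agent 2 picks item 2
Step 4: Agent 3 picks item 1
Step 5: Sum = 6 + 4 + 2 + 1 = 13

13


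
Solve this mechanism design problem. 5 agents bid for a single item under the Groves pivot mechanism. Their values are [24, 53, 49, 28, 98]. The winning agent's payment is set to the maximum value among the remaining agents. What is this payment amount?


Step 1: The efficient winner is agent 4 with value 98
Step 2: Other agents' values: [24, 53, 49, 28]
Step 3: Pivot payment = max(others) = 53
Step 4: The winner pays 53

53


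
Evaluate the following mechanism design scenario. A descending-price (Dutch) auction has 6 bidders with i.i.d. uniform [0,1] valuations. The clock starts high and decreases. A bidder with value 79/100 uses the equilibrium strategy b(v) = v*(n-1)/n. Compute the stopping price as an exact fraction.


Step 1: Dutch auctions are strategically equivalent to first-price auctions
Step 2: The equilibrium bid is b(v) = v*(n-1)/n
Step 3: b = 79/100 * 5/6
Step 4: b = 79/120

79/120


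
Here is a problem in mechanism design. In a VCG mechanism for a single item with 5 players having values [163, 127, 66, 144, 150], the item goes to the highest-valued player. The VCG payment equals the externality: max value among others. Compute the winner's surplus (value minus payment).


Step 1: The winner is the agent with the highest value: agent 0 with value 163
Step 2: Values of other agents: [127, 66, 144, 150]
Step 3: VCG payment = max of others' values = 150
Step 4: Surplus = 163 - 150 = 13

13


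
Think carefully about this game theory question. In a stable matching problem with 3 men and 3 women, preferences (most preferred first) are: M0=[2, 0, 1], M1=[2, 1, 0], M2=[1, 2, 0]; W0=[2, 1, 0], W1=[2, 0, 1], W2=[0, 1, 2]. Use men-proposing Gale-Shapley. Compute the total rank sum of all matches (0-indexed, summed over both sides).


Step 1: Run Gale-Shapley (men propose, women hold best offer):
  M0 proposes to W2; she accepts
  M1 proposes to W2; rejected
  M1 proposes to W1; she accepts
  M2 proposes to W1; she switches from M1
  M1 proposes to W0; she accepts
Step 2: Final matching: W0-M1, W1-M2, W2-M0
Step 3: 0-indexed ranks (man's rank of his match, then woman's): 2 + 1 + 0 + 0 + 0 + 0
Step 4: Total rank sum = 3

3


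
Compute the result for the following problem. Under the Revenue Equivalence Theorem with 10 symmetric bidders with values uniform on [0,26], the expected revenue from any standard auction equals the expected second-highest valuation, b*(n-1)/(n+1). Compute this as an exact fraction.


Step 1: By Revenue Equivalence, expected revenue = b*(n-1)/(n+1)
Step 2: Substituting n = 10, b = 26
Step 3: Revenue = 26*(10-1)/(10+1) = 26*9/11
Step 4: Revenue = 234/11

234/11


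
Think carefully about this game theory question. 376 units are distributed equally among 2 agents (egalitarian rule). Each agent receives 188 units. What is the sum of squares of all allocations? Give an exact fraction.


Step 1: Each agent's share = 376/2 = 188
Step 2: Square of each share = (188)^2 = 35344
Step 3: Sum of squares = 2 * 35344 = 70688

70688


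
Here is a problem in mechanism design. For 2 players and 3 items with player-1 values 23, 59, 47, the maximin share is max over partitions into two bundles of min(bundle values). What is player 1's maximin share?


Step 1: Item values = 23, 59, 47
Step 2: Enumerate all 2-bundle partitions and take the smaller bundle:
  Partition 1: {23} vs {59,47} -> bundles 23, 106; min = 23
  Partition 2: {59} vs {23,47} -> bundles 59, 70; min = 59
  Partition 3: {47} vs {23,59} -> bundles 47, 82; min = 47
Step 3: MMS = max(23, 59, 47) = 59

59


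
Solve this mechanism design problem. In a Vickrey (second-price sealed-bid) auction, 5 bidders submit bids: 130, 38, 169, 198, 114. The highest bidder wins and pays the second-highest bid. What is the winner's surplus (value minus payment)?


Step 1: Sort bids in descending order: 198, 169, 130, 114, 38
Step 2: The winning bid is the highest: 198
Step 3: The payment equals the second-highest bid: 169
Step 4: Surplus = winner's bid - payment = 198 - 169 = 29

29


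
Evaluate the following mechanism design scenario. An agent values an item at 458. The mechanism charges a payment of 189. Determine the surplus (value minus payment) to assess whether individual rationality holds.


Step 1: Surplus = value - payment = 458 - 189 = 269
Step 2: IR is satisfied (surplus >= 0)

269


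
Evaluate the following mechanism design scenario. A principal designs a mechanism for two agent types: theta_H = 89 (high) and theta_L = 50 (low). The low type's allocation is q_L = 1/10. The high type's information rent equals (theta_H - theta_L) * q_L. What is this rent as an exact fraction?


Step 1: theta_H - theta_L = 89 - 50 = 39
Step 2: Information rent = (theta_H - theta_L) * q_L
Step 3: = 39 * 1/10
Step 4: = 39/10

39/10


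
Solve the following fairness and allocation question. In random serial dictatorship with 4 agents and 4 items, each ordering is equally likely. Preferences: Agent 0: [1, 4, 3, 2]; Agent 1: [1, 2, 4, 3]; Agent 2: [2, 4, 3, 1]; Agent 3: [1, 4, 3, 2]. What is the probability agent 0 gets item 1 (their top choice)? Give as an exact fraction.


Step 1: Agent 0 wants item 1
Step 2: There are 24 possible orderings of agents
Step 3: In 8 orderings, agent 0 gets item 1
Step 4: Probability = 8/24 = 1/3

1/3


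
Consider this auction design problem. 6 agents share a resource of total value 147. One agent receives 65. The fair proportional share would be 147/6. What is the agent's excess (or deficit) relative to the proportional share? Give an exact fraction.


Step 1: Proportional share = 147/6 = 49/2
Step 2: Agent's actual allocation = 65
Step 3: Excess = 65 - 49/2 = 81/2

81/2


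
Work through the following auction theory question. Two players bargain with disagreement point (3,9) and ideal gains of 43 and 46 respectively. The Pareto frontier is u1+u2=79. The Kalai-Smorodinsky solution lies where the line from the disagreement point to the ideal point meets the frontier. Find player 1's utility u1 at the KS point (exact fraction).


Step 1: At the KS point, (u1-d1)/r1 = (u2-d2)/r2 = t and u1+u2 = 79
Step 2: u1 = d1 + r1*t and u2 = d2 + r2*t, so (d1 + r1*t) + (d2 + r2*t) = 79
Step 3: t = (79 - 3 - 9)/(43 + 46) = 67/89
Step 4: u1 = d1 + r1*t = 3 + 43 * 67/89 = 3148/89
Step 5: (Check: u2 = d2 + r2*t = 3883/89; u1+u2 = 3148/89 + 3883/89 = 79, on the frontier.)

3148/89


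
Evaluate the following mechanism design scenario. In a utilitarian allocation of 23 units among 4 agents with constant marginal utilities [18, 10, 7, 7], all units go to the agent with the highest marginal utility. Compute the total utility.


Step 1: The marginal utilities are [18, 10, 7, 7]
Step 2: The highest marginal utility is 18
Step 3: All 23 units go to that agent
Step 4: Total utility = 18 * 23 = 414

414


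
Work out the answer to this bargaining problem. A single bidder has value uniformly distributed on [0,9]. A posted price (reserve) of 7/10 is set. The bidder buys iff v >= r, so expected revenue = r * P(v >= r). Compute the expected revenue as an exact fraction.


Step 1: Posted price r = 7/10, value support [0,9]
Step 2: P(v >= r) = (9 - 7/10)/9 = 83/90
Step 3: Expected revenue = r * P(v >= r) = 7/10 * 83/90
Step 4: Revenue = 581/900

581/900


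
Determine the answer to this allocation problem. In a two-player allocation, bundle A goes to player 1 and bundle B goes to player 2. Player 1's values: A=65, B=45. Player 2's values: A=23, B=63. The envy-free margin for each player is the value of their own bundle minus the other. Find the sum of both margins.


Step 1: Player 1's margin = v1(A) - v1(B) = 65 - 45 = 20
Step 2: Player 2's margin = v2(B) - v2(A) = 63 - 23 = 40
Step 3: Total margin = 20 + 40 = 60

60


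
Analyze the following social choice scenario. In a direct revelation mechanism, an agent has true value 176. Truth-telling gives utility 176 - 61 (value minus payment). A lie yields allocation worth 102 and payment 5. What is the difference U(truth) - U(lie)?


Step 1: U(truth) = value - payment = 176 - 61 = 115
Step 2: U(lie) = allocation - payment = 102 - 5 = 97
Step 3: IC gap = 115 - 97 = 18

18


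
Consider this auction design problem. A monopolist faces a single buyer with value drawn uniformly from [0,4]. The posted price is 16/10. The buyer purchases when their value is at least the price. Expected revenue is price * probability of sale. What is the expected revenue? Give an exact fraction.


Step 1: Posted price r = 8/5, value support [0,4]
Step 2: P(v >= r) = (4 - 8/5)/4 = 3/5
Step 3: Expected revenue = r * P(v >= r) = 8/5 * 3/5
Step 4: Revenue = 24/25

24/25


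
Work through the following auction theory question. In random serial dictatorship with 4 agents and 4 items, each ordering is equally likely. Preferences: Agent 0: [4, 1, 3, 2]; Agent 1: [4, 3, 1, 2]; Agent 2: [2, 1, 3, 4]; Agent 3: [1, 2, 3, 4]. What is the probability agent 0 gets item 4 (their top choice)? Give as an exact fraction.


Step 1: Agent 0 wants item 4
Step 2: There are 24 possible orderings of agents
Step 3: In 12 orderings, agent 0 gets item 4
Step 4: Probability = 12/24 = 1/2

1/2


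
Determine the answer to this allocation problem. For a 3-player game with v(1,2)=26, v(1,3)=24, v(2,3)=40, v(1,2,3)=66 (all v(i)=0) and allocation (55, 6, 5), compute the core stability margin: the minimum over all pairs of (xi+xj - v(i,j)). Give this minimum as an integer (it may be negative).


Step 1: Slack for coalition (1,2): x1+x2 - v12 = 61 - 26 = 35
Step 2: Slack for coalition (1,3): x1+x3 - v13 = 60 - 24 = 36
Step 3: Slack for coalition (2,3): x2+x3 - v23 = 11 - 40 = -29
Step 4: Minimum slack = min(35, 36, -29) = -29, attained by (2,3); coalition (2,3) can block (slack < 0), so the allocation is not in the core

-29


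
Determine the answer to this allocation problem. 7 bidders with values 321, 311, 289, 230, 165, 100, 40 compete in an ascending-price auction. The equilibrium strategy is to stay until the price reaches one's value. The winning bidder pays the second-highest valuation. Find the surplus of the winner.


Step 1: Identify the highest value: 321
Step 2: Identify the second-highest value: 311
Step 3: The final price = second-highest value = 311
Step 4: Surplus = 321 - 311 = 10

10


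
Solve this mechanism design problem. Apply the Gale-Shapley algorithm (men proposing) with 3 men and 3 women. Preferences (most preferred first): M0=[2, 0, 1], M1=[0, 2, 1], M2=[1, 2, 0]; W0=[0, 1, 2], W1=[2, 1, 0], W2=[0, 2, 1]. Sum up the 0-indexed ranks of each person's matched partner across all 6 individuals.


Step 1: Run Gale-Shapley (men propose, women hold best offer):
  M0 proposes to W2; she accepts
  M1 proposes to W0; she accepts
  M2 proposes to W1; she accepts
Step 2: Final matching: W0-M1, W1-M2, W2-M0
Step 3: 0-indexed ranks (man's rank of his match, then woman's): 0 + 1 + 0 + 0 + 0 + 0
Step 4: Total rank sum = 1

1


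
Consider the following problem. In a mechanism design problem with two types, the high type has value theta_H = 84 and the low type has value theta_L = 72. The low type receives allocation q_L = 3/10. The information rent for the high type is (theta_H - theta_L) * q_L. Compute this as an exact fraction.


Step 1: theta_H - theta_L = 84 - 72 = 12
Step 2: Information rent = (theta_H - theta_L) * q_L
Step 3: = 12 * 3/10
Step 4: = 18/5

18/5


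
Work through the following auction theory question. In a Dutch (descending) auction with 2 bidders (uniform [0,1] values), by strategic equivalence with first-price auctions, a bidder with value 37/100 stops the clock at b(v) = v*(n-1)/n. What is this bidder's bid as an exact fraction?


Step 1: Dutch auctions are strategically equivalent to first-price auctions
Step 2: The equilibrium bid is b(v) = v*(n-1)/n
Step 3: b = 37/100 * 1/2
Step 4: b = 37/200

37/200


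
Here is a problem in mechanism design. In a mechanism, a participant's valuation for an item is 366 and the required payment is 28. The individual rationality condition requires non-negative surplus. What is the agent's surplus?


Step 1: Surplus = value - payment = 366 - 28 = 338
Step 2: IR is satisfied (surplus >= 0)

338


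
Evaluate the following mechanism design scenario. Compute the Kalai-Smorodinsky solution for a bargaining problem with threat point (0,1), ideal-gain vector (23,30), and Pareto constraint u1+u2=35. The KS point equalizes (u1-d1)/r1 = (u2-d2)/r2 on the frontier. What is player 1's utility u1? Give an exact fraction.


Step 1: At the KS point, (u1-d1)/r1 = (u2-d2)/r2 = t and u1+u2 = 35
Step 2: u1 = d1 + r1*t and u2 = d2 + r2*t, so (d1 + r1*t) + (d2 + r2*t) = 35
Step 3: t = (35 - 0 - 1)/(23 + 30) = 34/53
Step 4: u1 = d1 + r1*t = 0 + 23 * 34/53 = 782/53
Step 5: (Check: u2 = d2 + r2*t = 1073/53; u1+u2 = 782/53 + 1073/53 = 35, on the frontier.)

782/53


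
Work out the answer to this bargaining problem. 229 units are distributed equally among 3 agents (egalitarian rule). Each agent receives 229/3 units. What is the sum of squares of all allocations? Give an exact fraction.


Step 1: Each agent's share = 229/3
Step 2: Square of each share = (229/3)^2 = 52441/9
Step 3: Sum of squares = 3 * 52441/9 = 52441/3

52441/3


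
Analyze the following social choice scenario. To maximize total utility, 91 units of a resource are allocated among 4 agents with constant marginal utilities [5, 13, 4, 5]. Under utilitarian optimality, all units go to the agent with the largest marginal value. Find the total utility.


Step 1: The marginal utilities are [5, 13, 4, 5]
Step 2: The highest marginal utility is 13
Step 3: All 91 units go to that agent
Step 4: Total utility = 13 * 91 = 1183

1183


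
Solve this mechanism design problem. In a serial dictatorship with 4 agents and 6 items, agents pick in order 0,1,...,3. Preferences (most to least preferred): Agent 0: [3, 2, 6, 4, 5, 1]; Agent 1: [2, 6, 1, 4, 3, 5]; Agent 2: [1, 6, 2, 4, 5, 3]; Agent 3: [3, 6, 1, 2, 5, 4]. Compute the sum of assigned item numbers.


Step 1: Agent 0 picks item 3
Step 2: Agent 1 picks item 2
Step 3: Agent 2 picks item 1
Step 4: Agent 3 picks item 6
Step 5: Sum = 3 + 2 + 1 + 6 = 12

12


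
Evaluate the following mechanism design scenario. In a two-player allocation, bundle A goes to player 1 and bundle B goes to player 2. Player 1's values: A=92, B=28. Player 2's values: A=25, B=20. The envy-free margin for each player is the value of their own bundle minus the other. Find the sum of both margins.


Step 1: Player 1's margin = v1(A) - v1(B) = 92 - 28 = 64
Step 2: Player 2's margin = v2(B) - v2(A) = 20 - 25 = -5
Step 3: Total margin = 64 + -5 = 59

59


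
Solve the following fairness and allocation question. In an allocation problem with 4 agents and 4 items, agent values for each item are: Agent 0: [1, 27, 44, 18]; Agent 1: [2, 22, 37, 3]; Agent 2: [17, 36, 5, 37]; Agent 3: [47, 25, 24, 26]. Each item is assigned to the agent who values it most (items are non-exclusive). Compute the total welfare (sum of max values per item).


Step 1: For each item, find the maximum value among all agents.
Step 2: Item 0 -> Agent 3 (value 47)
Step 3: Item 1 -> Agent 2 (value 36)
Step 4: Item 2 -> Agent 0 (value 44)
Step 5: Item 3 -> Agent 2 (value 37)
Step 6: Total welfare = 47 + 36 + 44 + 37 = 164

164


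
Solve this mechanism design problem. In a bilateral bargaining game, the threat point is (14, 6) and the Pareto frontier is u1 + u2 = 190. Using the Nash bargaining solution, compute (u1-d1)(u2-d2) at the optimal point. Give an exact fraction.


Step 1: The Nash solution splits surplus symmetrically above the disagreement point
Step 2: u1 = (total + d1 - d2)/2 = (190 + 14 - 6)/2 = 99
Step 3: u2 = (total - d1 + d2)/2 = (190 - 14 + 6)/2 = 91
Step 4: Nash product = (99 - 14) * (91 - 6)
Step 5: = 85 * 85 = 7225

7225


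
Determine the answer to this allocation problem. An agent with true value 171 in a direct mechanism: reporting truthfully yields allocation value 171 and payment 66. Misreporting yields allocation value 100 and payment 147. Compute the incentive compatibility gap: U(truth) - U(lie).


Step 1: U(truth) = value - payment = 171 - 66 = 105
Step 2: U(lie) = allocation - payment = 100 - 147 = -47
Step 3: IC gap = 105 - (-47) = 152

152
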